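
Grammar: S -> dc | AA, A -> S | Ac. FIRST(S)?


Per alternative of S: FIRST(dc) = {d}; FIRST(AA) = {d}
FIRST(S) = {d}


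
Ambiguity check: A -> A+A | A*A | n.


'n+n*n' has two parse trees (no precedence encoded between + and *)
Ambiguous


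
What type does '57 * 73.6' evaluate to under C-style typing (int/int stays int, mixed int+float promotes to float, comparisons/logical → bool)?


Operand types: int * float
Rule: mixed int/float promotes to float; int/int stays int
Result type: float


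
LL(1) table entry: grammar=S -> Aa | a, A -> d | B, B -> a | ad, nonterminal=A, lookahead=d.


For [A, d]: 'd' ∈ FIRST(d)
Entry: A -> d


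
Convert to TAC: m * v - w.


Break into single-operator statements:
t1 = m * v
t2 = t1 - w


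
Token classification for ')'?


Pattern: delimiter/punctuation
Type: PUNCTUATION


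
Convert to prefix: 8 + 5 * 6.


'*' binds tighter: tree is (+ 8 (* 5 6))
Prefix: + 8 * 5 6


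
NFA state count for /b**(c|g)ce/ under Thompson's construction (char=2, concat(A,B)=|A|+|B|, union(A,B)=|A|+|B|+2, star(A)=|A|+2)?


Syntax tree has 5 char leaf(s), 1 union(s), 2 star(s)
chars contribute 5×2 = 10; each union adds +2; each star adds +2
Total: 10 + 2 + 4 = 16 states


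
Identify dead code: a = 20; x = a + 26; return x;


a is read by x's definition; x is returned
No dead code


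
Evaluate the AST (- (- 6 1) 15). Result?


Evaluate inner: (- 6 1) = 5
Evaluate root: (- 5 15) = -10
Result: -10


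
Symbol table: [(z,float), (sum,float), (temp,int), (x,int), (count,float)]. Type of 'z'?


Lookup 'z' → type float


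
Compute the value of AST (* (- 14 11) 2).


Evaluate inner: (- 14 11) = 3
Evaluate root: (* 3 2) = 6
Result: 6


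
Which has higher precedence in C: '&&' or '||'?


'&&' is logical AND (level 2); '||' is logical OR (level 1)
Higher level binds tighter
'&&' has higher precedence than '||'


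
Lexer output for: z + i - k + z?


Scan left to right, longest-match per lexeme
Tokens: ID(z), OP(+), ID(i), OP(-), ID(k), OP(+), ID(z)


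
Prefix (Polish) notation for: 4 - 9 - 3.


left-to-right (same/higher precedence on left): tree is (- (- 4 9) 3)
Prefix: - - 4 9 3


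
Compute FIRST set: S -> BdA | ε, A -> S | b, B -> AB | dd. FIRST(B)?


Per alternative of B: FIRST(AB) = {b, d}; FIRST(dd) = {d}
FIRST(B) = {b, d}


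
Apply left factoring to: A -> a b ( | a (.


Common prefix: 'a'
Factored: A -> a A', A' -> b ( | (


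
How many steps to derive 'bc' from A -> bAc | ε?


Derivation: A => bAc => bc
Steps: 2


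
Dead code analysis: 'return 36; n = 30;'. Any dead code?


statement follows a return and is unreachable
Dead: 'n = 30'


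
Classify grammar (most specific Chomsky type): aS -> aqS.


LHS has context (more than one symbol) and |LHS| ≤ |RHS|
Classification: Type 1 (Context-Sensitive)


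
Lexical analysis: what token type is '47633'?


Pattern: digits only
Type: INTEGER_LITERAL


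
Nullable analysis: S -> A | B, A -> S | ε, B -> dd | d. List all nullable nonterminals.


A nonterminal is nullable iff some alternative derives ε (directly, or every symbol in it is nullable)
Nullable: {A, S}


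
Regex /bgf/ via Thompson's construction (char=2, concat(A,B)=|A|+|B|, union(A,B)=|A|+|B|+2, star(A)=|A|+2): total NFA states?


Syntax tree has 3 char leaf(s), 0 union(s), 0 star(s)
chars contribute 3×2 = 6; each union adds +2; each star adds +2
Total: 6 + 0 + 0 = 6 states


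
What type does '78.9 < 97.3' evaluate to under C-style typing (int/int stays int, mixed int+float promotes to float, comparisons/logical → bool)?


Operand types: float < float
Rule: comparison yields bool
Result type: bool


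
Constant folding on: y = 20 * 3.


20 * 3 = 60 at compile time
Optimized: y = 60


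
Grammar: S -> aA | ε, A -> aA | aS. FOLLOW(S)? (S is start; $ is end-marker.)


$ ∈ FOLLOW(S). For each A -> αBβ: add FIRST(β)\{ε} to FOLLOW(B); if β nullable, add FOLLOW(A).
FOLLOW(S) = {$}


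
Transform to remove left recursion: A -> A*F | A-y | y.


Left-recursive alternatives: A*F, A-y; non-recursive: y
Introduce A': A -> yA', A' -> *FA' | -yA' | ε


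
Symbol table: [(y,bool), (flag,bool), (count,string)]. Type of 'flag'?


Lookup 'flag' → type bool


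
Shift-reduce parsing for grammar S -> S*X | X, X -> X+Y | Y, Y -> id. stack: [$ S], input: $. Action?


start symbol S on stack, input exhausted
Action: accept


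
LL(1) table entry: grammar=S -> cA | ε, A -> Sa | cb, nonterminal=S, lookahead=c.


For [S, c]: 'c' ∈ FIRST(cA)
Entry: S -> cA


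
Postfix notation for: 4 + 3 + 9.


Left to right (same or higher precedence on left)
Postfix: 4 3 + 9 +


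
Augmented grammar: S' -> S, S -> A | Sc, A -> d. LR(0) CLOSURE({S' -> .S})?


Start: S' -> .S
For each item with dot before a nonterminal B, add B -> .γ for every B-production
Closure: [S' -> .S, S -> .A, S -> .Sc, A -> .d]


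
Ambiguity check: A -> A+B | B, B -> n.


precedence layered via separate nonterminal B: deterministic
Unambiguous


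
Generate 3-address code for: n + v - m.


Break into single-operator statements:
t1 = n + v
t2 = t1 - m


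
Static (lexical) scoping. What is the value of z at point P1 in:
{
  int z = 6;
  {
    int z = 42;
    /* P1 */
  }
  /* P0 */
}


z declared in the same block as P1
z = 42


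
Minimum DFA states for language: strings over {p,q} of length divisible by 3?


Track length mod 3: states 0..2, accept at 0
Minimal DFA: 3 states


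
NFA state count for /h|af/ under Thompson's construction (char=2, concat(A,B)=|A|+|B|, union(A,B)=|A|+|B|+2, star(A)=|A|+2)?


Syntax tree has 3 char leaf(s), 1 union(s), 0 star(s)
chars contribute 3×2 = 6; each union adds +2; each star adds +2
Total: 6 + 2 + 0 = 8 states


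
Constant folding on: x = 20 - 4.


20 - 4 = 16 at compile time
Optimized: x = 16


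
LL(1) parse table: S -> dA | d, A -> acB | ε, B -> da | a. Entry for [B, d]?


For [B, d]: 'd' ∈ FIRST(da)
Entry: B -> da


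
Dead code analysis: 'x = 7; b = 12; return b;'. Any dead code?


x is assigned but never read
Dead: 'x = 7'


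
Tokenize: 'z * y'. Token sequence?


Scan left to right, longest-match per lexeme
Tokens: ID(z), OP(*), ID(y)


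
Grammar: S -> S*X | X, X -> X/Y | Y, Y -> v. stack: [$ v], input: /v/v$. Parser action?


'v' on top is the handle for Y -> v
Action: reduce (Y -> v)


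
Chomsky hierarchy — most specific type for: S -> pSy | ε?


Single nonterminal LHS, but p^n y^n is not regular
Classification: Type 2 (Context-Free)


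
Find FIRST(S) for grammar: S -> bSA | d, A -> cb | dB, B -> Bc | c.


Per alternative of S: FIRST(bSA) = {b}; FIRST(d) = {d}
FIRST(S) = {b, d}


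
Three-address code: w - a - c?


Break into single-operator statements:
t1 = w - a
t2 = t1 - c


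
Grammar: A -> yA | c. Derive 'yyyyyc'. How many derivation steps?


Derivation: A => yA => yyA => yyyA => yyyyA => yyyyyA => yyyyyc
Steps: 6


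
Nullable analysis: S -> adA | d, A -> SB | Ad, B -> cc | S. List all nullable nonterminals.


A nonterminal is nullable iff some alternative derives ε (directly, or every symbol in it is nullable)
Nullable: {}


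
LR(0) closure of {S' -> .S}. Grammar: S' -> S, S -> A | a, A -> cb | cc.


Start: S' -> .S
For each item with dot before a nonterminal B, add B -> .γ for every B-production
Closure: [S' -> .S, S -> .A, S -> .a, A -> .cb, A -> .cc]


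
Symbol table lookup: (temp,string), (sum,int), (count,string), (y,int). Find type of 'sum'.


Lookup 'sum' → type int


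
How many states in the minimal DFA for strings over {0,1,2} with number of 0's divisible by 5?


Track (count of 0) mod 5: states 0..4, accept at 0
Minimal DFA: 5 states


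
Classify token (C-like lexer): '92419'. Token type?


Pattern: digits only
Type: INTEGER_LITERAL


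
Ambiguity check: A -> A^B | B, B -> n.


precedence layered via separate nonterminal B: deterministic
Unambiguous


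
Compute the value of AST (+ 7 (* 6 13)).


Evaluate inner: (* 6 13) = 78
Evaluate root: (+ 7 78) = 85
Result: 85


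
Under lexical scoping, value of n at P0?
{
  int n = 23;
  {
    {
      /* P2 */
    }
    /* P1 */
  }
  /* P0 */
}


n declared in the same block as P0
n = 23


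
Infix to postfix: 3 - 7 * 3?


* has higher precedence, evaluate 7*3 first
Postfix: 3 7 3 * -


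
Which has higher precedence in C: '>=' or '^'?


'>=' is relational (level 7); '^' is bitwise XOR (level 4)
Higher level binds tighter
'>=' has higher precedence than '^'


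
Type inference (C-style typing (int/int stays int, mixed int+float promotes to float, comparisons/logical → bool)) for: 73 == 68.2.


Operand types: int == float
Rule: comparison yields bool
Result type: bool


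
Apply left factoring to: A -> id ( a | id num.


Common prefix: 'id'
Factored: A -> id A', A' -> ( a | num


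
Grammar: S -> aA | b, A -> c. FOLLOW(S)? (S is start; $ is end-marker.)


$ ∈ FOLLOW(S). For each A -> αBβ: add FIRST(β)\{ε} to FOLLOW(B); if β nullable, add FOLLOW(A).
FOLLOW(S) = {$}


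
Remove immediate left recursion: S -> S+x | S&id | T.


Left-recursive alternatives: S+x, S&id; non-recursive: T
Introduce S': S -> TS', S' -> +xS' | &idS' | ε


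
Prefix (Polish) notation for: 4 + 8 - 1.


left-to-right (same/higher precedence on left): tree is (- (+ 4 8) 1)
Prefix: - + 4 8 1


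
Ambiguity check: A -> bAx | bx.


balanced b^n…x^n: each string has a unique parse
Unambiguous


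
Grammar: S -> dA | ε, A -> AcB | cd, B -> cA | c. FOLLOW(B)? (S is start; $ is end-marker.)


$ ∈ FOLLOW(S). For each A -> αBβ: add FIRST(β)\{ε} to FOLLOW(B); if β nullable, add FOLLOW(A).
FOLLOW(B) = {$, c}


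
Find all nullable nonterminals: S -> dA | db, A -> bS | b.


A nonterminal is nullable iff some alternative derives ε (directly, or every symbol in it is nullable)
Nullable: {}


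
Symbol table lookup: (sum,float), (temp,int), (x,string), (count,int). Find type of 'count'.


Lookup 'count' → type int


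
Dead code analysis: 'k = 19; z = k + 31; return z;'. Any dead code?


k is read by z's definition; z is returned
No dead code


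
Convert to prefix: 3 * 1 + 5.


left-to-right (same/higher precedence on left): tree is (+ (* 3 1) 5)
Prefix: + * 3 1 5


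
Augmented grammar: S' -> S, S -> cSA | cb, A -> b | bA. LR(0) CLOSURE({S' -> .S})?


Start: S' -> .S
For each item with dot before a nonterminal B, add B -> .γ for every B-production
Closure: [S' -> .S, S -> .cSA, S -> .cb]


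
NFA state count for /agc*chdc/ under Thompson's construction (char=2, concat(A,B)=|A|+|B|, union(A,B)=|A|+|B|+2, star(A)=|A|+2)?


Syntax tree has 7 char leaf(s), 0 union(s), 1 star(s)
chars contribute 7×2 = 14; each union adds +2; each star adds +2
Total: 14 + 0 + 2 = 16 states


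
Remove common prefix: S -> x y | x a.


Common prefix: 'x'
Factored: S -> x S', S' -> y | a


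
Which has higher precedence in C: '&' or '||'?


'&' is bitwise AND (level 5); '||' is logical OR (level 1)
Higher level binds tighter
'&' has higher precedence than '||'


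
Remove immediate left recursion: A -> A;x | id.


Left-recursive alternatives: A;x; non-recursive: id
Introduce A': A -> idA', A' -> ;xA' | ε


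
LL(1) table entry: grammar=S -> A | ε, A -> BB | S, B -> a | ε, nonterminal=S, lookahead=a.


For [S, a]: 'a' ∈ FIRST(A)
Entry: S -> A


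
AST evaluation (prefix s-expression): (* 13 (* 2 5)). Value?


Evaluate inner: (* 2 5) = 10
Evaluate root: (* 13 10) = 130
Result: 130


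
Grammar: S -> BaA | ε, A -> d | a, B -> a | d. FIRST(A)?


Per alternative of A: FIRST(d) = {d}; FIRST(a) = {a}
FIRST(A) = {a, d}


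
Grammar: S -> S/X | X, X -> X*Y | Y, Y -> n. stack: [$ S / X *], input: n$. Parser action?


no handle; shift 'n'
Action: shift


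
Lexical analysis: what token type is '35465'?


Pattern: digits only
Type: INTEGER_LITERAL


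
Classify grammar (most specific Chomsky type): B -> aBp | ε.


Single nonterminal LHS, but a^n p^n is not regular
Classification: Type 2 (Context-Free)


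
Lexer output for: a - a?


Scan left to right, longest-match per lexeme
Tokens: ID(a), OP(-), ID(a)


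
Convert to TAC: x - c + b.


Break into single-operator statements:
t1 = x - c
t2 = t1 + b


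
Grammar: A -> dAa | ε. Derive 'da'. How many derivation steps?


Derivation: A => dAa => da
Steps: 2


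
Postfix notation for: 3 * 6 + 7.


Left to right (same or higher precedence on left)
Postfix: 3 6 * 7 +


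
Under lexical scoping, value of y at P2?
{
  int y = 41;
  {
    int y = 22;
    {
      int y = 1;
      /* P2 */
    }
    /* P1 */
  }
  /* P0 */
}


y declared in the same block as P2
y = 1


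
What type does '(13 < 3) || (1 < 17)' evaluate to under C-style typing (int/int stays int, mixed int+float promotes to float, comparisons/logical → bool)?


Operand types: bool || bool
Rule: logical operators take bool operands and yield bool
Result type: bool


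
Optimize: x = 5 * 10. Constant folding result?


5 * 10 = 50 at compile time
Optimized: x = 50


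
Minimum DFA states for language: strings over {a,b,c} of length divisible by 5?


Track length mod 5: states 0..4, accept at 0
Minimal DFA: 5 states


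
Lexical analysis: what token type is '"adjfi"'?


Pattern: double-quoted sequence
Type: STRING_LITERAL


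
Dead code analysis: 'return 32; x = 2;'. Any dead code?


statement follows a return and is unreachable
Dead: 'x = 2'


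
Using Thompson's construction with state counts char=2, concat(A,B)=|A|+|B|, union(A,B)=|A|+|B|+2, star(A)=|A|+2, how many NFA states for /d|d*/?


Syntax tree has 2 char leaf(s), 1 union(s), 1 star(s)
chars contribute 2×2 = 4; each union adds +2; each star adds +2
Total: 4 + 2 + 2 = 8 states


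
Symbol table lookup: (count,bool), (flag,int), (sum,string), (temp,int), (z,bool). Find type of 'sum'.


Lookup 'sum' → type string


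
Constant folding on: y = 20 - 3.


20 - 3 = 17 at compile time
Optimized: y = 17


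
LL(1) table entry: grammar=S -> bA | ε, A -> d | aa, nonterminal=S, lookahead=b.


For [S, b]: 'b' ∈ FIRST(bA)
Entry: S -> bA


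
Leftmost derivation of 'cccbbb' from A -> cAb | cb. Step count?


Derivation: A => cAb => ccAbb => cccbbb
Steps: 3


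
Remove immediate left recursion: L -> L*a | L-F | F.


Left-recursive alternatives: L*a, L-F; non-recursive: F
Introduce L': L -> FL', L' -> *aL' | -FL' | ε


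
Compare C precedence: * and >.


'*' is multiplicative (level 10); '>' is relational (level 7)
Higher level binds tighter
'*' has higher precedence than '>'


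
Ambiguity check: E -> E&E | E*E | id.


'id&id*id' has two parse trees (no precedence encoded between & and *)
Ambiguous


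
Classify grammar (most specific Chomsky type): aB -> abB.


LHS has context (more than one symbol) and |LHS| ≤ |RHS|
Classification: Type 1 (Context-Sensitive)


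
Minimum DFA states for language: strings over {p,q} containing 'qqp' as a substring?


KMP-style automaton: 3 progress states + 1 absorbing accept = 4
Minimal DFA: 4 states


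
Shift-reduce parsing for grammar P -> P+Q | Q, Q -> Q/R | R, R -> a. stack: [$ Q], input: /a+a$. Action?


shift '/' to continue Q -> Q/R
Action: shift


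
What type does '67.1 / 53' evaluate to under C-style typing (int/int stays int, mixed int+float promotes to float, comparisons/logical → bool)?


Operand types: float / int
Rule: mixed int/float promotes to float; int/int stays int
Result type: float


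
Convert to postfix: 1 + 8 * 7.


* has higher precedence, evaluate 8*7 first
Postfix: 1 8 7 * +


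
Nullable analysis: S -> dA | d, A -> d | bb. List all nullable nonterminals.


A nonterminal is nullable iff some alternative derives ε (directly, or every symbol in it is nullable)
Nullable: {}


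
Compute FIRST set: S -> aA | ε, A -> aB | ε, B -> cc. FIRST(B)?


Per alternative of B: FIRST(cc) = {c}
FIRST(B) = {c}


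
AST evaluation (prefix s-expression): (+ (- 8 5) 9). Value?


Evaluate inner: (- 8 5) = 3
Evaluate root: (+ 3 9) = 12
Result: 12


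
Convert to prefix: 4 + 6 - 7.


left-to-right (same/higher precedence on left): tree is (- (+ 4 6) 7)
Prefix: - + 4 6 7


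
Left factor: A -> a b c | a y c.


Common prefix: 'a'
Factored: A -> a A', A' -> b c | y c


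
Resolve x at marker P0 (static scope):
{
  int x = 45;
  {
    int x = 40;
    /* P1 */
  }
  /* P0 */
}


x declared in the same block as P0
x = 45


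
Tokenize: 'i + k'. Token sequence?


Scan left to right, longest-match per lexeme
Tokens: ID(i), OP(+), ID(k)


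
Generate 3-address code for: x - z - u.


Break into single-operator statements:
t1 = x - z
t2 = t1 - u


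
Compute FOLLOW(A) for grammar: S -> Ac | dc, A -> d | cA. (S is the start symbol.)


$ ∈ FOLLOW(S). For each A -> αBβ: add FIRST(β)\{ε} to FOLLOW(B); if β nullable, add FOLLOW(A).
FOLLOW(A) = {c}


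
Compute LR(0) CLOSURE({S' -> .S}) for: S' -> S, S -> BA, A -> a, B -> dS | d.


Start: S' -> .S
For each item with dot before a nonterminal B, add B -> .γ for every B-production
Closure: [S' -> .S, S -> .BA, B -> .dS, B -> .d]


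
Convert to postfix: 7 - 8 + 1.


Left to right (same or higher precedence on left)
Postfix: 7 8 - 1 +


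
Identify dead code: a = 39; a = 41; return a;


first assignment to a is overwritten before any read
Dead: 'a = 39'


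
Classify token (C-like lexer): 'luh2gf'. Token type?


Pattern: letter/underscore followed by alphanumerics, not a keyword
Type: IDENTIFIER


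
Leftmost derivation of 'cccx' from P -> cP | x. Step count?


Derivation: P => cP => ccP => cccP => cccx
Steps: 4


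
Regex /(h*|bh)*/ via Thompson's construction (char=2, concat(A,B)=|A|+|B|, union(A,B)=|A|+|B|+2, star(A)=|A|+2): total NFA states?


Syntax tree has 3 char leaf(s), 1 union(s), 2 star(s)
chars contribute 3×2 = 6; each union adds +2; each star adds +2
Total: 6 + 2 + 4 = 12 states


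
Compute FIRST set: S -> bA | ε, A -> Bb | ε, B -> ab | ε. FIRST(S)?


Per alternative of S: FIRST(bA) = {b}; FIRST(ε) = {ε}
FIRST(S) = {b, ε}


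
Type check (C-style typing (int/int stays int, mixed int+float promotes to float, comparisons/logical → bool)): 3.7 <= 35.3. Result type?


Operand types: float <= float
Rule: comparison yields bool
Result type: bool


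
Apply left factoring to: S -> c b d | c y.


Common prefix: 'c'
Factored: S -> c S', S' -> b d | y


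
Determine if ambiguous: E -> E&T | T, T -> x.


precedence layered via separate nonterminal T: deterministic
Unambiguous


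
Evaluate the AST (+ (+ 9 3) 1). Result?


Evaluate inner: (+ 9 3) = 12
Evaluate root: (+ 12 1) = 13
Result: 13


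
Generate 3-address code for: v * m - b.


Break into single-operator statements:
t1 = v * m
t2 = t1 - b


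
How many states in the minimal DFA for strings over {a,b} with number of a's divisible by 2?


Track (count of a) mod 2: states 0..1, accept at 0
Minimal DFA: 2 states


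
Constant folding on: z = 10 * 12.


10 * 12 = 120 at compile time
Optimized: z = 120


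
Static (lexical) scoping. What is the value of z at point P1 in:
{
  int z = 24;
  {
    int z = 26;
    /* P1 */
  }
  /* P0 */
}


z declared in the same block as P1
z = 26


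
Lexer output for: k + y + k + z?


Scan left to right, longest-match per lexeme
Tokens: ID(k), OP(+), ID(y), OP(+), ID(k), OP(+), ID(z)


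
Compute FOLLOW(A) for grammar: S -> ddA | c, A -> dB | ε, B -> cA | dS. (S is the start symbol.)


$ ∈ FOLLOW(S). For each A -> αBβ: add FIRST(β)\{ε} to FOLLOW(B); if β nullable, add FOLLOW(A).
FOLLOW(A) = {$}


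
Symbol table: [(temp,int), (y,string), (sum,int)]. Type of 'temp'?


Lookup 'temp' → type int


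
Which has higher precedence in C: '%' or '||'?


'%' is multiplicative (level 10); '||' is logical OR (level 1)
Higher level binds tighter
'%' has higher precedence than '||'


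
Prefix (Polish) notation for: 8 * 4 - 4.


left-to-right (same/higher precedence on left): tree is (- (* 8 4) 4)
Prefix: - * 8 4 4


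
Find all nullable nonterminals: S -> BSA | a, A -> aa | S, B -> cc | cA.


A nonterminal is nullable iff some alternative derives ε (directly, or every symbol in it is nullable)
Nullable: {}


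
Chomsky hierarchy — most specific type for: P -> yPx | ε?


Single nonterminal LHS, but y^n x^n is not regular
Classification: Type 2 (Context-Free)


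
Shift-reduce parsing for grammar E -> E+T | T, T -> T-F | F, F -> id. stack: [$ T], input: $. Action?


lookahead ∉ {-} so T won't extend; reduce E -> T
Action: reduce (E -> T)


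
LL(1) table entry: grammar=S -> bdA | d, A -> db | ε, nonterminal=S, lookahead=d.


For [S, d]: 'd' ∈ FIRST(d)
Entry: S -> d


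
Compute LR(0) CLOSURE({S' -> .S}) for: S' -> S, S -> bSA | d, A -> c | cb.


Start: S' -> .S
For each item with dot before a nonterminal B, add B -> .γ for every B-production
Closure: [S' -> .S, S -> .bSA, S -> .d]


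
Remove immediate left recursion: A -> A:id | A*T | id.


Left-recursive alternatives: A:id, A*T; non-recursive: id
Introduce A': A -> idA', A' -> :idA' | *TA' | ε


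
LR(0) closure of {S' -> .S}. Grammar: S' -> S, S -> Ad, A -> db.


Start: S' -> .S
For each item with dot before a nonterminal B, add B -> .γ for every B-production
Closure: [S' -> .S, S -> .Ad, A -> .db]


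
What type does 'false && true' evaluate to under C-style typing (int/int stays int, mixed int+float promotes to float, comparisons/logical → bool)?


Operand types: bool && bool
Rule: logical operators take bool operands and yield bool
Result type: bool


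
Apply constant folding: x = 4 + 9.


4 + 9 = 13 at compile time
Optimized: x = 13


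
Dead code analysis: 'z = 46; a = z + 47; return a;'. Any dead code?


z is read by a's definition; a is returned
No dead code


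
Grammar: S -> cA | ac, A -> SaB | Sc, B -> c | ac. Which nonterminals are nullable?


A nonterminal is nullable iff some alternative derives ε (directly, or every symbol in it is nullable)
Nullable: {}


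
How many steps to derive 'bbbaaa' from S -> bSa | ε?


Derivation: S => bSa => bbSaa => bbbSaaa => bbbaaa
Steps: 4


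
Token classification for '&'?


Pattern: operator symbol
Type: OPERATOR


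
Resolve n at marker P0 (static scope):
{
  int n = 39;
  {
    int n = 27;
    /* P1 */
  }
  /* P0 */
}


n declared in the same block as P0
n = 39


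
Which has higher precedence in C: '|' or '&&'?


'|' is bitwise OR (level 3); '&&' is logical AND (level 2)
Higher level binds tighter
'|' has higher precedence than '&&'


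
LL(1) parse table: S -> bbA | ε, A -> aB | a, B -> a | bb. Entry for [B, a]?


For [B, a]: 'a' ∈ FIRST(a)
Entry: B -> a


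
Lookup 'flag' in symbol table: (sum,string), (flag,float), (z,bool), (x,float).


Lookup 'flag' → type float


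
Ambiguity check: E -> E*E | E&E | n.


'n*n&n' has two parse trees (no precedence encoded between * and &)
Ambiguous


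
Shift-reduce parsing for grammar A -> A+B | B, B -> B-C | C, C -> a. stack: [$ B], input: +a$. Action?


lookahead ∉ {-} so B won't extend; reduce A -> B
Action: reduce (A -> B)


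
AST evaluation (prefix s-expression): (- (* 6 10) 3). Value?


Evaluate inner: (* 6 10) = 60
Evaluate root: (- 60 3) = 57
Result: 57


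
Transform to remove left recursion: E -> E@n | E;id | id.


Left-recursive alternatives: E@n, E;id; non-recursive: id
Introduce E': E -> idE', E' -> @nE' | ;idE' | ε


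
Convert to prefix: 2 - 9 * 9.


'*' binds tighter: tree is (- 2 (* 9 9))
Prefix: - 2 * 9 9


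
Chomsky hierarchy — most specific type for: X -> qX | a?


Right-linear: every RHS is a terminal or a terminal followed by one nonterminal
Classification: Type 3 (Regular)


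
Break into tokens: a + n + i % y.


Scan left to right, longest-match per lexeme
Tokens: ID(a), OP(+), ID(n), OP(+), ID(i), OP(%), ID(y)


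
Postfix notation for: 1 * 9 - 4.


Left to right (same or higher precedence on left)
Postfix: 1 9 * 4 -


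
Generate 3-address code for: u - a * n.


Break into single-operator statements:
t1 = a * n
t2 = u - t1


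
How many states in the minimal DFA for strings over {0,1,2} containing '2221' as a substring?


KMP-style automaton: 4 progress states + 1 absorbing accept = 5
Minimal DFA: 5 states


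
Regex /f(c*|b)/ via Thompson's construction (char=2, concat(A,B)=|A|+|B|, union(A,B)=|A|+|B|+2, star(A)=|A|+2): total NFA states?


Syntax tree has 3 char leaf(s), 1 union(s), 1 star(s)
chars contribute 3×2 = 6; each union adds +2; each star adds +2
Total: 6 + 2 + 2 = 10 states


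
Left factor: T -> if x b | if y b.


Common prefix: 'if'
Factored: T -> if T', T' -> x b | y b


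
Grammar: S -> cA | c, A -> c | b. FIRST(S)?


Per alternative of S: FIRST(cA) = {c}; FIRST(c) = {c}
FIRST(S) = {c}


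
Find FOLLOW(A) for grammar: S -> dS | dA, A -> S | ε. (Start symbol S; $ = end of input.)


$ ∈ FOLLOW(S). For each A -> αBβ: add FIRST(β)\{ε} to FOLLOW(B); if β nullable, add FOLLOW(A).
FOLLOW(A) = {$}


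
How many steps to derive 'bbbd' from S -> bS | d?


Derivation: S => bS => bbS => bbbS => bbbd
Steps: 4


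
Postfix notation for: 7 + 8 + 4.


Left to right (same or higher precedence on left)
Postfix: 7 8 + 4 +


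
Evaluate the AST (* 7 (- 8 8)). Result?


Evaluate inner: (- 8 8) = 0
Evaluate root: (* 7 0) = 0
Result: 0


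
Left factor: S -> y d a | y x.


Common prefix: 'y'
Factored: S -> y S', S' -> d a | x


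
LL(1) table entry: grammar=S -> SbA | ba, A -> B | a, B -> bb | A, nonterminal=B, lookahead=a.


For [B, a]: 'a' ∈ FIRST(A)
Entry: B -> A


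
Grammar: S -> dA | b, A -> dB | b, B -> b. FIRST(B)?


Per alternative of B: FIRST(b) = {b}
FIRST(B) = {b}


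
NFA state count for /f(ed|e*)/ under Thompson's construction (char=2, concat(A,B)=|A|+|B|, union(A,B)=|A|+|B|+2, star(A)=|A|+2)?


Syntax tree has 4 char leaf(s), 1 union(s), 1 star(s)
chars contribute 4×2 = 8; each union adds +2; each star adds +2
Total: 8 + 2 + 2 = 12 states


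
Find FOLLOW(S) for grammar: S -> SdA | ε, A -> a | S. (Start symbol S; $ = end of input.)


$ ∈ FOLLOW(S). For each A -> αBβ: add FIRST(β)\{ε} to FOLLOW(B); if β nullable, add FOLLOW(A).
FOLLOW(S) = {$, d}


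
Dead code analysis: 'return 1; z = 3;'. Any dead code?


statement follows a return and is unreachable
Dead: 'z = 3'


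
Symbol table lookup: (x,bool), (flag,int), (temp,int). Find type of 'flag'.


Lookup 'flag' → type int


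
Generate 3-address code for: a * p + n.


Break into single-operator statements:
t1 = a * p
t2 = t1 + n


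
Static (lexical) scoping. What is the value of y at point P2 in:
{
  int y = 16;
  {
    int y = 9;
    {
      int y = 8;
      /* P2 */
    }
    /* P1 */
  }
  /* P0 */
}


y declared in the same block as P2
y = 8


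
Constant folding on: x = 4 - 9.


4 - 9 = -5 at compile time
Optimized: x = -5


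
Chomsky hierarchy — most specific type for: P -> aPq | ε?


Single nonterminal LHS, but a^n q^n is not regular
Classification: Type 2 (Context-Free)


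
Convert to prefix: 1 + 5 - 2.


left-to-right (same/higher precedence on left): tree is (- (+ 1 5) 2)
Prefix: - + 1 5 2


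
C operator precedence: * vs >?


'*' is multiplicative (level 10); '>' is relational (level 7)
Higher level binds tighter
'*' has higher precedence than '>'


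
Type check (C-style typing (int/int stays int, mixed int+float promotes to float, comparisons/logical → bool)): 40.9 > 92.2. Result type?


Operand types: float > float
Rule: comparison yields bool
Result type: bool


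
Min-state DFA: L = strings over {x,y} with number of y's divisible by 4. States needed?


Track (count of y) mod 4: states 0..3, accept at 0
Minimal DFA: 4 states


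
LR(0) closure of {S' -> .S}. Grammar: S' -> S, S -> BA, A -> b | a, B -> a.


Start: S' -> .S
For each item with dot before a nonterminal B, add B -> .γ for every B-production
Closure: [S' -> .S, S -> .BA, B -> .a]


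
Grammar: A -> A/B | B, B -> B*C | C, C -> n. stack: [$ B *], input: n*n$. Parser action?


no handle; shift 'n'
Action: shift


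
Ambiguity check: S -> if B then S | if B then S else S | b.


dangling else: 'if B then if B then b else b' parses two ways
Ambiguous


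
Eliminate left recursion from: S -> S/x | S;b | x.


Left-recursive alternatives: S/x, S;b; non-recursive: x
Introduce S': S -> xS', S' -> /xS' | ;bS' | ε


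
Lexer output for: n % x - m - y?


Scan left to right, longest-match per lexeme
Tokens: ID(n), OP(%), ID(x), OP(-), ID(m), OP(-), ID(y)


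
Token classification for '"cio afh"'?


Pattern: double-quoted sequence
Type: STRING_LITERAL


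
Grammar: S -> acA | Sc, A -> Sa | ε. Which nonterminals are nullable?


A nonterminal is nullable iff some alternative derives ε (directly, or every symbol in it is nullable)
Nullable: {A}


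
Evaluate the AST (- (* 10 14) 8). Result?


Evaluate inner: (* 10 14) = 140
Evaluate root: (- 140 8) = 132
Result: 132


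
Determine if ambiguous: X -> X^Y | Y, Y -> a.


precedence layered via separate nonterminal Y: deterministic
Unambiguous


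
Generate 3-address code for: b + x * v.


Break into single-operator statements:
t1 = x * v
t2 = b + t1


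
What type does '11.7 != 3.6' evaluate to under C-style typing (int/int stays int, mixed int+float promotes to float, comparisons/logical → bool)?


Operand types: float != float
Rule: comparison yields bool
Result type: bool


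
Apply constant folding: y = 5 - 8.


5 - 8 = -3 at compile time
Optimized: y = -3


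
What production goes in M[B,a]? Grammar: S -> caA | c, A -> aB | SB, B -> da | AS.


For [B, a]: 'a' ∈ FIRST(AS)
Entry: B -> AS


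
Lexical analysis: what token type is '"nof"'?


Pattern: double-quoted sequence
Type: STRING_LITERAL


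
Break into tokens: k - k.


Scan left to right, longest-match per lexeme
Tokens: ID(k), OP(-), ID(k)


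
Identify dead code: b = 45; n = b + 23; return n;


b is read by n's definition; n is returned
No dead code


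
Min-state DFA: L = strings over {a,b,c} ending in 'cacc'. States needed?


Track the longest suffix of input matching a prefix of 'cacc': 5 classes (prefixes of length 0..4)
Minimal DFA: 5 states


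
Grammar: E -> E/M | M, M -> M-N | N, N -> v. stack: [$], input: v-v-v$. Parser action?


no handle on stack; shift 'v'
Action: shift


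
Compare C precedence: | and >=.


'>=' is relational (level 7); '|' is bitwise OR (level 3)
Higher level binds tighter
'>=' has higher precedence than '|'


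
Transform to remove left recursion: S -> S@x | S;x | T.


Left-recursive alternatives: S@x, S;x; non-recursive: T
Introduce S': S -> TS', S' -> @xS' | ;xS' | ε


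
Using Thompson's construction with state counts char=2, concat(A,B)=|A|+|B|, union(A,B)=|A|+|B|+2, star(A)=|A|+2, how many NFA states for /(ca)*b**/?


Syntax tree has 3 char leaf(s), 0 union(s), 3 star(s)
chars contribute 3×2 = 6; each union adds +2; each star adds +2
Total: 6 + 0 + 6 = 12 states


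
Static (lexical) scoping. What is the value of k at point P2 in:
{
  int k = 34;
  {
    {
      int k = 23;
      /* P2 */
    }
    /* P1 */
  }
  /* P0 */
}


k declared in the same block as P2
k = 23


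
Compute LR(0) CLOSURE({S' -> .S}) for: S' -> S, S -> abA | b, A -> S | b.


Start: S' -> .S
For each item with dot before a nonterminal B, add B -> .γ for every B-production
Closure: [S' -> .S, S -> .abA, S -> .b]


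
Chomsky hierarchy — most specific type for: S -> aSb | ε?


Single nonterminal LHS, but a^n b^n is not regular
Classification: Type 2 (Context-Free)


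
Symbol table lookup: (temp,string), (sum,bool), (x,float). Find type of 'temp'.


Lookup 'temp' → type string


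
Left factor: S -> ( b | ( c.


Common prefix: '('
Factored: S -> ( S', S' -> b | c


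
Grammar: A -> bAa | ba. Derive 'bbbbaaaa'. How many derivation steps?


Derivation: A => bAa => bbAaa => bbbAaaa => bbbbaaaa
Steps: 4


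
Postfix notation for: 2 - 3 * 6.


* has higher precedence, evaluate 3*6 first
Postfix: 2 3 6 * -


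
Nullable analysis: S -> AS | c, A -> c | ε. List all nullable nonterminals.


A nonterminal is nullable iff some alternative derives ε (directly, or every symbol in it is nullable)
Nullable: {A}


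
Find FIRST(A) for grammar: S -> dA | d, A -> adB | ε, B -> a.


Per alternative of A: FIRST(adB) = {a}; FIRST(ε) = {ε}
FIRST(A) = {a, ε}


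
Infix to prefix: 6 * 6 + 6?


left-to-right (same/higher precedence on left): tree is (+ (* 6 6) 6)
Prefix: + * 6 6 6


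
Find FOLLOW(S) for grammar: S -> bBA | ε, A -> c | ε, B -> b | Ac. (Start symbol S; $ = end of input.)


$ ∈ FOLLOW(S). For each A -> αBβ: add FIRST(β)\{ε} to FOLLOW(B); if β nullable, add FOLLOW(A).
FOLLOW(S) = {$}


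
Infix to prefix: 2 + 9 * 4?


'*' binds tighter: tree is (+ 2 (* 9 4))
Prefix: + 2 * 9 4


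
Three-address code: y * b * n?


Break into single-operator statements:
t1 = y * b
t2 = t1 * n


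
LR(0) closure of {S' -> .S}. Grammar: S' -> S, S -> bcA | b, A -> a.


Start: S' -> .S
For each item with dot before a nonterminal B, add B -> .γ for every B-production
Closure: [S' -> .S, S -> .bcA, S -> .b]


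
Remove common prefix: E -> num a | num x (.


Common prefix: 'num'
Factored: E -> num E', E' -> a | x (


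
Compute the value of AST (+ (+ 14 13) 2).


Evaluate inner: (+ 14 13) = 27
Evaluate root: (+ 27 2) = 29
Result: 29


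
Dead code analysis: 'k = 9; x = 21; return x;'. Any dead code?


k is assigned but never read
Dead: 'k = 9'


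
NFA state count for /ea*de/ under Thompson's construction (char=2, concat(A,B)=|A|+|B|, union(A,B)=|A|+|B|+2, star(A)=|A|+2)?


Syntax tree has 4 char leaf(s), 0 union(s), 1 star(s)
chars contribute 4×2 = 8; each union adds +2; each star adds +2
Total: 8 + 0 + 2 = 10 states


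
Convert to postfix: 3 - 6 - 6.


Left to right (same or higher precedence on left)
Postfix: 3 6 - 6 -


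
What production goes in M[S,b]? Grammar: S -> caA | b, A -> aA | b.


For [S, b]: 'b' ∈ FIRST(b)
Entry: S -> b


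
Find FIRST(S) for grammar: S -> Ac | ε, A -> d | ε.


Per alternative of S: FIRST(Ac) = {c, d}; FIRST(ε) = {ε}
FIRST(S) = {c, d, ε}


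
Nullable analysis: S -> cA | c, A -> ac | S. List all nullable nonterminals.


A nonterminal is nullable iff some alternative derives ε (directly, or every symbol in it is nullable)
Nullable: {}


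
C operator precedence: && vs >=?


'>=' is relational (level 7); '&&' is logical AND (level 2)
Higher level binds tighter
'>=' has higher precedence than '&&'


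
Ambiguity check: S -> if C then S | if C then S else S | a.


dangling else: 'if C then if C then a else a' parses two ways
Ambiguous


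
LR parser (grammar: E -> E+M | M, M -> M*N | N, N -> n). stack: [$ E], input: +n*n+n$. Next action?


shift '+' to continue E -> E+M
Action: shift


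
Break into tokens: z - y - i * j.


Scan left to right, longest-match per lexeme
Tokens: ID(z), OP(-), ID(y), OP(-), ID(i), OP(*), ID(j)


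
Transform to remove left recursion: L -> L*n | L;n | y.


Left-recursive alternatives: L*n, L;n; non-recursive: y
Introduce L': L -> yL', L' -> *nL' | ;nL' | ε


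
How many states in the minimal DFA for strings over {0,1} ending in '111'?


Track the longest suffix of input matching a prefix of '111': 4 classes (prefixes of length 0..3)
Minimal DFA: 4 states


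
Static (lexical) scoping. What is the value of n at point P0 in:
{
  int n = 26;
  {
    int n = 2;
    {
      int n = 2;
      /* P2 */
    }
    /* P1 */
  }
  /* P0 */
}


n declared in the same block as P0
n = 26


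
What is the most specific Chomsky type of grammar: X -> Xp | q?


Left-linear: every RHS is a terminal or one nonterminal followed by a terminal
Classification: Type 3 (Regular)


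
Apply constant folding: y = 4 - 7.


4 - 7 = -3 at compile time
Optimized: y = -3


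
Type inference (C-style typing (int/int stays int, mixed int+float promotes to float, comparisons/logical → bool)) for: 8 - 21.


Operand types: int - int
Rule: mixed int/float promotes to float; int/int stays int
Result type: int


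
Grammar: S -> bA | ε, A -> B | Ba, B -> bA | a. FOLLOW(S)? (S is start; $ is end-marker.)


$ ∈ FOLLOW(S). For each A -> αBβ: add FIRST(β)\{ε} to FOLLOW(B); if β nullable, add FOLLOW(A).
FOLLOW(S) = {$}


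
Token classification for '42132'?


Pattern: digits only
Type: INTEGER_LITERAL


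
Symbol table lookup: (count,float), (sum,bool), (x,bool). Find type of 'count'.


Lookup 'count' → type float


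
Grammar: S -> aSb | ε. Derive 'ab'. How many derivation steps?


Derivation: S => aSb => ab
Steps: 2


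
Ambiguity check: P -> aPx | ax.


balanced a^n…x^n: each string has a unique parse
Unambiguous


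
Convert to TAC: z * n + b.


Break into single-operator statements:
t1 = z * n
t2 = t1 + b


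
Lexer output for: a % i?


Scan left to right, longest-match per lexeme
Tokens: ID(a), OP(%), ID(i)


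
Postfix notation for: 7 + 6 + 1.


Left to right (same or higher precedence on left)
Postfix: 7 6 + 1 +


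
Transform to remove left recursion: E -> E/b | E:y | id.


Left-recursive alternatives: E/b, E:y; non-recursive: id
Introduce E': E -> idE', E' -> /bE' | :yE' | ε


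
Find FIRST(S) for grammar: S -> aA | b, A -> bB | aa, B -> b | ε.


Per alternative of S: FIRST(aA) = {a}; FIRST(b) = {b}
FIRST(S) = {a, b}


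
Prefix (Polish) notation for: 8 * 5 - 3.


left-to-right (same/higher precedence on left): tree is (- (* 8 5) 3)
Prefix: - * 8 5 3


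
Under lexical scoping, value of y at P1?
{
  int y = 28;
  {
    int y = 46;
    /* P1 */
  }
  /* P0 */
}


y declared in the same block as P1
y = 46


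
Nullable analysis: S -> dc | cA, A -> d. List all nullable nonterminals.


A nonterminal is nullable iff some alternative derives ε (directly, or every symbol in it is nullable)
Nullable: {}


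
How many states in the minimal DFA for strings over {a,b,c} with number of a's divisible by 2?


Track (count of a) mod 2: states 0..1, accept at 0
Minimal DFA: 2 states


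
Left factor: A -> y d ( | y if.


Common prefix: 'y'
Factored: A -> y A', A' -> d ( | if


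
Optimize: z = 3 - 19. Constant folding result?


3 - 19 = -16 at compile time
Optimized: z = -16


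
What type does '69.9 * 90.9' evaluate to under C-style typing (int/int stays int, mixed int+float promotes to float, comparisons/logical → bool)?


Operand types: float * float
Rule: mixed int/float promotes to float; int/int stays int
Result type: float
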